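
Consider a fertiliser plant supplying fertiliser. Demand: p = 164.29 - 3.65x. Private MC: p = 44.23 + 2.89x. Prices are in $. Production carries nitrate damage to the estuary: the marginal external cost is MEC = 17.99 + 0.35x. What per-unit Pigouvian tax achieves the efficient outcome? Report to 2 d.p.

tax = $23.17 per unit

Social marginal cost = private MC + MEC = 62.22 + 3.24x.
Set SMC = demand: 62.22 + 3.24x = 164.29 - 3.65x → x* = 14.8142.
The Pigouvian tax equals MEC at x*: 17.99 + 0.35×14.8142 = 23.1750.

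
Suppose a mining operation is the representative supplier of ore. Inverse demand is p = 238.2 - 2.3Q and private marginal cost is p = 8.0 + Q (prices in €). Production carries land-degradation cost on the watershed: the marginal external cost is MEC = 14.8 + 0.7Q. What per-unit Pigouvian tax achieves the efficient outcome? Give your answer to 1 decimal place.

Social marginal cost = private MC + MEC = 22.8 + 1.7Q.
Set SMC = demand: 22.8 + 1.7Q = 238.2 - 2.3Q → Q* = 53.8500.
The Pigouvian tax equals MEC at Q*: 14.8 + 0.7×53.8500 = 52.4950.

tax = €52.5 per unit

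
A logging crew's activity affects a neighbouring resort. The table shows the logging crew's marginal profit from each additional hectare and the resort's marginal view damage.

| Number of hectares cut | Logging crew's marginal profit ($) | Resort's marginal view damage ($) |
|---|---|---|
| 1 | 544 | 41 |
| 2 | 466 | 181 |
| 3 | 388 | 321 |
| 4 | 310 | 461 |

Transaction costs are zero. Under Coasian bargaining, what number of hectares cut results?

3

Bargaining reaches the level where marginal profit last exceeds marginal view damage.
That holds through level 3 (388 ≥ 321) but not at 4 (310 < 461).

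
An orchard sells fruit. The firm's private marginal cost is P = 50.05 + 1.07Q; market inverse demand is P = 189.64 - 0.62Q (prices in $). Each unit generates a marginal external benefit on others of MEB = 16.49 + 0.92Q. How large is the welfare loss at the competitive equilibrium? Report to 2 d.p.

DWL = $5553.58

Market equilibrium (private): 50.05 + 1.07Q = 189.64 - 0.62Q → Q_m = 82.5976.
Social marginal cost = private MC − MEB = 33.56 + 0.15Q.
Set SMC = demand: 33.56 + 0.15Q = 189.64 - 0.62Q → Q* = 202.7013.
The welfare-loss triangle has base |Q_m − Q*| and height MEB(Q_m) (the vertical gap between SMC and demand is zero at Q* and MEB at Q_m).
DWL = ½ × 120.1037 × 92.4798 = 5553.5831.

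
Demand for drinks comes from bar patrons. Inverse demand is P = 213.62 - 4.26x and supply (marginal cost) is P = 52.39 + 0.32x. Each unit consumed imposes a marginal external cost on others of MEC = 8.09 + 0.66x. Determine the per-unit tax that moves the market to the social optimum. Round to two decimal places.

Social marginal benefit = demand − MEC = 205.53 - 4.92x.
Set SMB = MC: 205.53 - 4.92x = 52.39 + 0.32x → x* = 29.2252.
The Pigouvian tax equals MEC at x*: 8.09 + 0.66×29.2252 = 27.3786.

tax = 27.38 per unit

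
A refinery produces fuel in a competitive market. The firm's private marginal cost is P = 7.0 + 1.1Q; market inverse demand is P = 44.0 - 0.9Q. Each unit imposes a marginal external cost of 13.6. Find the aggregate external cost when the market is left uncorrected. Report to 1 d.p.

Market equilibrium (private): 7.0 + 1.1Q = 44.0 - 0.9Q → Q_m = 18.5000.
Total external cost = MEC × Q_m = 13.6 × 18.5000 = 251.6000.

251.6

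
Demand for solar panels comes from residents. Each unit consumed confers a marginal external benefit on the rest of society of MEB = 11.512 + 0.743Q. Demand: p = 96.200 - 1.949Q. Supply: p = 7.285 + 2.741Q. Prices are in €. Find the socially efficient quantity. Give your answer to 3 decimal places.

Q* = 25.444

Social marginal benefit = demand + MEB = 107.712 - 1.206Q.
Set SMB = MC: 107.712 - 1.206Q = 7.285 + 2.741Q → Q* = 25.4439.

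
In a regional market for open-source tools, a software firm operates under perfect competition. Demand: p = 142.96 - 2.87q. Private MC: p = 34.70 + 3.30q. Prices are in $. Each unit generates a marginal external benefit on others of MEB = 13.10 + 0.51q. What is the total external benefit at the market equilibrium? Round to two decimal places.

Market equilibrium (private): 34.70 + 3.30q = 142.96 - 2.87q → q_m = 17.5462.
Total external benefit = ∫₀^{q_m} (13.10 + 0.51q) dq = 13.10×17.5462 + ½×0.51×17.5462² = 308.3618.

$308.36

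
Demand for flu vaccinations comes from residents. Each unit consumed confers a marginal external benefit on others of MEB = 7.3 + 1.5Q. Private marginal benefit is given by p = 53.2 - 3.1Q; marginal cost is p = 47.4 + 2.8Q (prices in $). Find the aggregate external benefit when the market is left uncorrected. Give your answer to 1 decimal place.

Market equilibrium (private): 47.4 + 2.8Q = 53.2 - 3.1Q → Q_m = 0.9831.
Total external benefit = ∫₀^{Q_m} (7.3 + 1.5Q) dQ = 7.3×0.9831 + ½×1.5×0.9831² = 7.9015.

$7.9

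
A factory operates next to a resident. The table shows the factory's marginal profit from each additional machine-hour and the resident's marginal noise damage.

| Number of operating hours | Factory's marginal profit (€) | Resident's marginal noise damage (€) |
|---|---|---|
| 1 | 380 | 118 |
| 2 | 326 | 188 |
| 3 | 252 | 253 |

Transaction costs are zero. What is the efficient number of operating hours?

Bargaining reaches the level where marginal profit last exceeds marginal noise damage.
That holds through level 2 (326 ≥ 188) but not at 3 (252 < 253).

2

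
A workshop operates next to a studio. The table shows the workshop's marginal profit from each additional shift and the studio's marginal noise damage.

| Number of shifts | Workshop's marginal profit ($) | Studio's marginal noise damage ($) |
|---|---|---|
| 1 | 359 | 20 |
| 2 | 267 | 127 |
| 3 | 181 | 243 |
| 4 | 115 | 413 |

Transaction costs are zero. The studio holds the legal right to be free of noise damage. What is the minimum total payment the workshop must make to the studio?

Efficient level: marginal profit ≥ marginal noise damage through level 2, so k* = 2.
With the studio holding the right, the workshop must at least compensate total damage at k*: 20 + 127 = 147.

$147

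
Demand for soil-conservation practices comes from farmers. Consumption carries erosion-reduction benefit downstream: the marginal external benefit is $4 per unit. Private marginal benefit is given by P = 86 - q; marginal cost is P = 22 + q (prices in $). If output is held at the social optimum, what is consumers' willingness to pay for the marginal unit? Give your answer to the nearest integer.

P = $52

Social marginal benefit = demand + MEB = 90 - q.
Set SMB = MC: 90 - q = 22 + q → q* = 34.0000.
Consumer price on the demand curve at q*: 86 − 1×34.0000 = 52.0000.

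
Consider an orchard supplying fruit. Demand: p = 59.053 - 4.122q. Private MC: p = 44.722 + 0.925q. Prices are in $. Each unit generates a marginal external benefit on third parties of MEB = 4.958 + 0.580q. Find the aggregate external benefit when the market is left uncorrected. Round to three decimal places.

Market equilibrium (private): 44.722 + 0.925q = 59.053 - 4.122q → q_m = 2.8395.
Total external benefit = ∫₀^{q_m} (4.958 + 0.580q) dq = 4.958×2.8395 + ½×0.580×2.8395² = 16.4164.

$16.416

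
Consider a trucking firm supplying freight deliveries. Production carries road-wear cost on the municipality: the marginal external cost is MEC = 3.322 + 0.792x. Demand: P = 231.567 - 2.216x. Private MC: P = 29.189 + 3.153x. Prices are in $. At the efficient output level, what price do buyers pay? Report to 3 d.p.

Social marginal cost = private MC + MEC = 32.511 + 3.945x.
Set SMC = demand: 32.511 + 3.945x = 231.567 - 2.216x → x* = 32.3090.
Consumer price on the demand curve at x*: 231.567 − 2.216×32.3090 = 159.9703.

P = $159.970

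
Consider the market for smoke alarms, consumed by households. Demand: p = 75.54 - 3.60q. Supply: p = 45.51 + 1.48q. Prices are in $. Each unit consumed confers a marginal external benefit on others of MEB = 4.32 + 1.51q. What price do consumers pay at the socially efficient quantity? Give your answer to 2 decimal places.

Social marginal benefit = demand + MEB = 79.86 - 2.09q.
Set SMB = MC: 79.86 - 2.09q = 45.51 + 1.48q → q* = 9.6218.
Consumer price on the demand curve at q*: 75.54 − 3.60×9.6218 = 40.9015.

P = $40.90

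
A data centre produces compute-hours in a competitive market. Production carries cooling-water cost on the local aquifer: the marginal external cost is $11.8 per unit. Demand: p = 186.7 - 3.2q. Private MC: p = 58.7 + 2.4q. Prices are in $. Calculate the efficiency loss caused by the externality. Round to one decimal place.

DWL = $12.4

Market equilibrium (private): 58.7 + 2.4q = 186.7 - 3.2q → q_m = 22.8571.
Social marginal cost = private MC + MEC = 70.5 + 2.4q.
Set SMC = demand: 70.5 + 2.4q = 186.7 - 3.2q → q* = 20.7500.
The welfare-loss triangle has base |q_m − q*| and height MEC(q_m) (the vertical gap between SMC and demand is zero at q* and MEC at q_m).
DWL = ½ × 2.1071 × 11.8000 = 12.4319.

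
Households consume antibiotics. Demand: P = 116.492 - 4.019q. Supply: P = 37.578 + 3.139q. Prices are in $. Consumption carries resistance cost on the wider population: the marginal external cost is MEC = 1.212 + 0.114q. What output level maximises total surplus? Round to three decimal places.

q* = 10.685

Social marginal benefit = demand − MEC = 115.280 - 4.133q.
Set SMB = MC: 115.280 - 4.133q = 37.578 + 3.139q → q* = 10.6851.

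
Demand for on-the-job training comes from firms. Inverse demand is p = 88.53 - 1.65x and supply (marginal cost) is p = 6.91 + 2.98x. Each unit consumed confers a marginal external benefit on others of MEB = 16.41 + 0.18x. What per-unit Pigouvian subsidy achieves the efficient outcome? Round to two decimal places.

Social marginal benefit = demand + MEB = 104.94 - 1.47x.
Set SMB = MC: 104.94 - 1.47x = 6.91 + 2.98x → x* = 22.0292.
The Pigouvian subsidy equals MEB at x*: 16.41 + 0.18×22.0292 = 20.3753.

subsidy = 20.38 per unit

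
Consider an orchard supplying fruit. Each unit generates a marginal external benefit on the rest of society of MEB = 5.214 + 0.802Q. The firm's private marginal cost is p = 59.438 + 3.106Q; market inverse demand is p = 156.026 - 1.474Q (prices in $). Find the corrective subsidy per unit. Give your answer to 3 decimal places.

Social marginal cost = private MC − MEB = 54.224 + 2.304Q.
Set SMC = demand: 54.224 + 2.304Q = 156.026 - 1.474Q → Q* = 26.9460.
The Pigouvian subsidy equals MEB at Q*: 5.214 + 0.802×26.9460 = 26.8247.

subsidy = $26.825 per unit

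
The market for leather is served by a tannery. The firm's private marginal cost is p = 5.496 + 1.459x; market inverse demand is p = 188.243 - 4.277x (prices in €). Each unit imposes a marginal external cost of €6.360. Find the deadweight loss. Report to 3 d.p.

Market equilibrium (private): 5.496 + 1.459x = 188.243 - 4.277x → x_m = 31.8597.
Social marginal cost = private MC + MEC = 11.856 + 1.459x.
Set SMC = demand: 11.856 + 1.459x = 188.243 - 4.277x → x* = 30.7509.
The welfare-loss triangle has base |x_m − x*| and height MEC(x_m) (the vertical gap between SMC and demand is zero at x* and MEC at x_m).
DWL = ½ × 1.1088 × 6.3600 = 3.5260.

DWL = €3.526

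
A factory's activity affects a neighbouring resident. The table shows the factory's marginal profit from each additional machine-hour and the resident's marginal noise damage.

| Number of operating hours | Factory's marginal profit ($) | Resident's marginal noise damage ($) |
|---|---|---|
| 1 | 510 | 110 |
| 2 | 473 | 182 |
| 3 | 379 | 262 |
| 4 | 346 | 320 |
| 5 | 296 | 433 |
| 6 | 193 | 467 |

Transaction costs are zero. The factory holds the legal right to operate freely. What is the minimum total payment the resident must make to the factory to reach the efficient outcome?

Left alone the factory would choose level 6 (marginal profit stays positive).
Efficient level: k* = 4 (marginal profit ≥ marginal noise damage through 4).
The resident must at least cover the factory's forgone profit from cutting 6→4: 296 + 193 = 489.

$489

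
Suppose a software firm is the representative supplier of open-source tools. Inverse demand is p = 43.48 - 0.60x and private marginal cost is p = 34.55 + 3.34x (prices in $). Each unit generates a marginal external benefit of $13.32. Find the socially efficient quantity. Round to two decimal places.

Social marginal cost = private MC − MEB = 21.23 + 3.34x.
Set SMC = demand: 21.23 + 3.34x = 43.48 - 0.60x → x* = 5.6472.

x* = 5.65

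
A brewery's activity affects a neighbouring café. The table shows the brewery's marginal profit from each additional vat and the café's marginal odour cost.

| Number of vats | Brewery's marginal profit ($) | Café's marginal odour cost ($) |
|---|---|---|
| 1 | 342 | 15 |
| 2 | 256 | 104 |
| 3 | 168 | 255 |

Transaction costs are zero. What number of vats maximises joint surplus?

2

Bargaining reaches the level where marginal profit last exceeds marginal odour cost.
That holds through level 2 (256 ≥ 104) but not at 3 (168 < 255).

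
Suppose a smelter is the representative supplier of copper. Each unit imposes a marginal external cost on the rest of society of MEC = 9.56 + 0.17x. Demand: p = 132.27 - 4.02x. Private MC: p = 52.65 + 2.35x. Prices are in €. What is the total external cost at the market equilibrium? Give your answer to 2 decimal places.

Market equilibrium (private): 52.65 + 2.35x = 132.27 - 4.02x → x_m = 12.4992.
Total external cost = ∫₀^{x_m} (9.56 + 0.17x) dx = 9.56×12.4992 + ½×0.17×12.4992² = 132.7719.

€132.77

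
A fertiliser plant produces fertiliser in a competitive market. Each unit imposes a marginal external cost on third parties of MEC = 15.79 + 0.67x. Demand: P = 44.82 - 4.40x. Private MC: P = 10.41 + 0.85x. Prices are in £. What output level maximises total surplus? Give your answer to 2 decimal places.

x* = 3.15

Social marginal cost = private MC + MEC = 26.20 + 1.52x.
Set SMC = demand: 26.20 + 1.52x = 44.82 - 4.40x → x* = 3.1453.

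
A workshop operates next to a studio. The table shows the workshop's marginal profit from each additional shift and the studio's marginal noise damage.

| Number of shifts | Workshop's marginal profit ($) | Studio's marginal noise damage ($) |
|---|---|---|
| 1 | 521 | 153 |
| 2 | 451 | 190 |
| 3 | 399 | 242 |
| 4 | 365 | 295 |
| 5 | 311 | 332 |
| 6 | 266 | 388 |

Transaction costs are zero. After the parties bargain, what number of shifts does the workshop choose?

Bargaining reaches the level where marginal profit last exceeds marginal noise damage.
That holds through level 4 (365 ≥ 295) but not at 5 (311 < 332).

4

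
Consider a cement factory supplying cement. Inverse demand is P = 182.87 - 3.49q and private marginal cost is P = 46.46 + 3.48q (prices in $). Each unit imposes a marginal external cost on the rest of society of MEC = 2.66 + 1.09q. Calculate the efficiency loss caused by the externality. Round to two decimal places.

Market equilibrium (private): 46.46 + 3.48q = 182.87 - 3.49q → q_m = 19.5710.
Social marginal cost = private MC + MEC = 49.12 + 4.57q.
Set SMC = demand: 49.12 + 4.57q = 182.87 - 3.49q → q* = 16.5943.
Between q* and q_m the wedge SMC − demand runs linearly from 0 to MEC(q_m), so the loss is a triangle.
DWL = ½ × 2.9767 × 23.9924 = 35.7091.

DWL = $35.71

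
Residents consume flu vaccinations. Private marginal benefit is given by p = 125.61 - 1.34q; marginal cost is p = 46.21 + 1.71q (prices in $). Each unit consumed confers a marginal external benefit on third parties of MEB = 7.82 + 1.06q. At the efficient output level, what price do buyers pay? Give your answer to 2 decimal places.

P = $66.88

Social marginal benefit = demand + MEB = 133.43 - 0.28q.
Set SMB = MC: 133.43 - 0.28q = 46.21 + 1.71q → q* = 43.8291.
Consumer price on the demand curve at q*: 125.61 − 1.34×43.8291 = 66.8790.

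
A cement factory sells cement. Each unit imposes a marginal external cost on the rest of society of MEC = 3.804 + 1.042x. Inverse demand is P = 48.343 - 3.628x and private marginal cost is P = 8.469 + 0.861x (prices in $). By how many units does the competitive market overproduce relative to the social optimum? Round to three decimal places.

2.361 units

Market equilibrium (private): 8.469 + 0.861x = 48.343 - 3.628x → x_m = 8.8826.
Social marginal cost = private MC + MEC = 12.273 + 1.903x.
Set SMC = demand: 12.273 + 1.903x = 48.343 - 3.628x → x* = 6.5214.
Gap = |8.8826 − 6.5214| = 2.3612.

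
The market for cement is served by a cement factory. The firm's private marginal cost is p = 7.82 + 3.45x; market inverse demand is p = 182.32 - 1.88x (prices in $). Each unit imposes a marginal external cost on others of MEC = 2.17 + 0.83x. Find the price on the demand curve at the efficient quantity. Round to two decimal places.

Social marginal cost = private MC + MEC = 9.99 + 4.28x.
Set SMC = demand: 9.99 + 4.28x = 182.32 - 1.88x → x* = 27.9756.
Consumer price on the demand curve at x*: 182.32 − 1.88×27.9756 = 129.7259.

P = $129.73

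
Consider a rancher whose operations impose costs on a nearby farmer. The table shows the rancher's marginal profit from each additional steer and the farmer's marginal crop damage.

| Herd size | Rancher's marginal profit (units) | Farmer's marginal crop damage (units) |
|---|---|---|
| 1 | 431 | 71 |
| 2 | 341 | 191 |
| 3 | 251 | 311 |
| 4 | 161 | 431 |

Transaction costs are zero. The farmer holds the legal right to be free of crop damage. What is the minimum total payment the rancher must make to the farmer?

Efficient level: marginal profit ≥ marginal crop damage through level 2, so k* = 2.
With the farmer holding the right, the rancher must at least compensate total damage at k*: 71 + 191 = 262.

262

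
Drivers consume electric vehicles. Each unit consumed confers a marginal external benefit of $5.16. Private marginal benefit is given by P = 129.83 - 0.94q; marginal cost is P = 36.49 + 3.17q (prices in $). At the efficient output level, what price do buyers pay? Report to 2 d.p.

Social marginal benefit = demand + MEB = 134.99 - 0.94q.
Set SMB = MC: 134.99 - 0.94q = 36.49 + 3.17q → q* = 23.9659.
Consumer price on the demand curve at q*: 129.83 − 0.94×23.9659 = 107.3021.

P = $107.30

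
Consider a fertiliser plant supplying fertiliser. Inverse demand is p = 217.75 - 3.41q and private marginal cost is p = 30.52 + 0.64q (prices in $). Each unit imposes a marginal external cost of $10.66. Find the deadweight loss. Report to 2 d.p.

Market equilibrium (private): 30.52 + 0.64q = 217.75 - 3.41q → q_m = 46.2296.
Social marginal cost = private MC + MEC = 41.18 + 0.64q.
Set SMC = demand: 41.18 + 0.64q = 217.75 - 3.41q → q* = 43.5975.
Between q* and q_m the wedge SMC − demand runs linearly from 0 to MEC(q_m), so the loss is a triangle.
DWL = ½ × 2.6321 × 10.6600 = 14.0291.

DWL = $14.03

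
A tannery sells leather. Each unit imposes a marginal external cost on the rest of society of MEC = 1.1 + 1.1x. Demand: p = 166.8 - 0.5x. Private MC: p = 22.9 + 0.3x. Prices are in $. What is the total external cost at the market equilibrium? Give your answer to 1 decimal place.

$17993.1

Market equilibrium (private): 22.9 + 0.3x = 166.8 - 0.5x → x_m = 179.8750.
Total external cost = ∫₀^{x_m} (1.1 + 1.1x) dx = 1.1×179.8750 + ½×1.1×179.8750² = 17993.1211.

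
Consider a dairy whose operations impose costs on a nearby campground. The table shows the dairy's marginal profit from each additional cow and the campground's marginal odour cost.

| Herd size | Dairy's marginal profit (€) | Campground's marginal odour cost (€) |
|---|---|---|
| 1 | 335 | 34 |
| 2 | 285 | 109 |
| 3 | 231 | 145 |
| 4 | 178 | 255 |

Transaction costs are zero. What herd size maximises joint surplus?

3

Bargaining reaches the level where marginal profit last exceeds marginal odour cost.
That holds through level 3 (231 ≥ 145) but not at 4 (178 < 255).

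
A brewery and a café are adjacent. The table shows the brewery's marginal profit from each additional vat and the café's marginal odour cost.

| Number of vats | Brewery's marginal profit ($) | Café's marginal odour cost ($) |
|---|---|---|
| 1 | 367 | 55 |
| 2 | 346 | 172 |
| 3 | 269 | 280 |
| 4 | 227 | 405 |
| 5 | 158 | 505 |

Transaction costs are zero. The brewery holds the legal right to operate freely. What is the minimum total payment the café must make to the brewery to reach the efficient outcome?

Left alone the brewery would choose level 5 (marginal profit stays positive).
Efficient level: k* = 2 (marginal profit ≥ marginal odour cost through 2).
The café must at least cover the brewery's forgone profit from cutting 5→2: 269 + 227 + 158 = 654.

$654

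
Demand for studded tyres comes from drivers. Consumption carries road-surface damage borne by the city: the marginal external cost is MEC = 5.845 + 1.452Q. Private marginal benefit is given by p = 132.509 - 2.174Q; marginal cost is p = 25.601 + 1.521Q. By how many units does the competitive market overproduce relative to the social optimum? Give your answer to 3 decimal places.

9.298 units

Market equilibrium (private): 25.601 + 1.521Q = 132.509 - 2.174Q → Q_m = 28.9332.
Social marginal benefit = demand − MEC = 126.664 - 3.626Q.
Set SMB = MC: 126.664 - 3.626Q = 25.601 + 1.521Q → Q* = 19.6353.
Gap = |28.9332 − 19.6353| = 9.2979.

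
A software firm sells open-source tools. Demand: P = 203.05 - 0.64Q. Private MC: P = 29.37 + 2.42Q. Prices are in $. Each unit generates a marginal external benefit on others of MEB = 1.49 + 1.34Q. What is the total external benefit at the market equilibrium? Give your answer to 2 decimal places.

$2242.97

Market equilibrium (private): 29.37 + 2.42Q = 203.05 - 0.64Q → Q_m = 56.7582.
Total external benefit = ∫₀^{Q_m} (1.49 + 1.34Q) dQ = 1.49×56.7582 + ½×1.34×56.7582² = 2242.9702.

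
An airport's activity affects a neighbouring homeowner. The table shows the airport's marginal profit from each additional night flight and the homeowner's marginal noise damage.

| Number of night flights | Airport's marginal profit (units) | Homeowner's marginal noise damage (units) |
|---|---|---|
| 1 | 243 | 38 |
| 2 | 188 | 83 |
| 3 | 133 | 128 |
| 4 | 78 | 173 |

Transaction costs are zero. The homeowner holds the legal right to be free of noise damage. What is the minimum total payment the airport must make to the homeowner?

249

Efficient level: marginal profit ≥ marginal noise damage through level 3, so k* = 3.
With the homeowner holding the right, the airport must at least compensate total damage at k*: 38 + 83 + 128 = 249.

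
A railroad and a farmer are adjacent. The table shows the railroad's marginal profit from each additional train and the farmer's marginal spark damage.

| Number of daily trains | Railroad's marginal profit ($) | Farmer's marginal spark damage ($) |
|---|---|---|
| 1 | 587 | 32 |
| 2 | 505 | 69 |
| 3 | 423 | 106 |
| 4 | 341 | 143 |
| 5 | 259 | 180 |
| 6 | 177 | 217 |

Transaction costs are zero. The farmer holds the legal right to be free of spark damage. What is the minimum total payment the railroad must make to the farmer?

Efficient level: marginal profit ≥ marginal spark damage through level 5, so k* = 5.
With the farmer holding the right, the railroad must at least compensate total damage at k*: 32 + 69 + 106 + 143 + 180 = 530.

$530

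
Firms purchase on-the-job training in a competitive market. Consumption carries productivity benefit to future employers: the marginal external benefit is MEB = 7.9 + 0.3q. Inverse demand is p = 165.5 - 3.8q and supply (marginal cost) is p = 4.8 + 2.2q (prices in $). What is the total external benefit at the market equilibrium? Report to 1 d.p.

Market equilibrium (private): 4.8 + 2.2q = 165.5 - 3.8q → q_m = 26.7833.
Total external benefit = ∫₀^{q_m} (7.9 + 0.3q) dq = 7.9×26.7833 + ½×0.3×26.7833² = 319.1898.

$319.2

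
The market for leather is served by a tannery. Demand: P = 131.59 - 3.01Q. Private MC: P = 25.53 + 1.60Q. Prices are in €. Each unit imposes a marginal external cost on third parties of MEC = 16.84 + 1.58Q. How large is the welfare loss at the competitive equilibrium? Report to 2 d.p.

DWL = €228.53

Market equilibrium (private): 25.53 + 1.60Q = 131.59 - 3.01Q → Q_m = 23.0065.
Social marginal cost = private MC + MEC = 42.37 + 3.18Q.
Set SMC = demand: 42.37 + 3.18Q = 131.59 - 3.01Q → Q* = 14.4136.
Height of the DWL triangle at Q_m is SMC(Q_m) − demand(Q_m) = MEC(Q_m) = 53.1903.
DWL = ½ × 8.5929 × 53.1903 = 228.5295.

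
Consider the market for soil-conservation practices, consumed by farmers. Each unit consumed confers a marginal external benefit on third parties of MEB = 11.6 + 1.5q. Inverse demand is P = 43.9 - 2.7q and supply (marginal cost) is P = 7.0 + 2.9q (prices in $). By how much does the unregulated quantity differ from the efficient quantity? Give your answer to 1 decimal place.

Market equilibrium (private): 7.0 + 2.9q = 43.9 - 2.7q → q_m = 6.5893.
Social marginal benefit = demand + MEB = 55.5 - 1.2q.
Set SMB = MC: 55.5 - 1.2q = 7.0 + 2.9q → q* = 11.8293.
Gap = |6.5893 − 11.8293| = 5.2400.

5.2 units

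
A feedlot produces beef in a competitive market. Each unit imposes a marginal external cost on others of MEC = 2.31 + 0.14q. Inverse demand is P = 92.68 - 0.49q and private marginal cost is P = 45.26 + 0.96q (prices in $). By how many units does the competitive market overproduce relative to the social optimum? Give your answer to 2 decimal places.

Market equilibrium (private): 45.26 + 0.96q = 92.68 - 0.49q → q_m = 32.7034.
Social marginal cost = private MC + MEC = 47.57 + 1.10q.
Set SMC = demand: 47.57 + 1.10q = 92.68 - 0.49q → q* = 28.3711.
Gap = |32.7034 − 28.3711| = 4.3323.

4.33 units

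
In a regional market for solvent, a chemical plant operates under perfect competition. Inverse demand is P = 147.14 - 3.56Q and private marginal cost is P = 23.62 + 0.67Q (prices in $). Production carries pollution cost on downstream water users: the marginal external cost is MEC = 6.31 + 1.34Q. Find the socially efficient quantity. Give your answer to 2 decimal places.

Q* = 21.04

Social marginal cost = private MC + MEC = 29.93 + 2.01Q.
Set SMC = demand: 29.93 + 2.01Q = 147.14 - 3.56Q → Q* = 21.0431.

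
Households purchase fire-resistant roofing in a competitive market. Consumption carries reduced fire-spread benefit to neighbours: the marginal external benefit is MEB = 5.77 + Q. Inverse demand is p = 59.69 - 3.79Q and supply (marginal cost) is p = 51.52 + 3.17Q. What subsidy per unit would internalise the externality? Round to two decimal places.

subsidy = 8.11 per unit

Social marginal benefit = demand + MEB = 65.46 - 2.79Q.
Set SMB = MC: 65.46 - 2.79Q = 51.52 + 3.17Q → Q* = 2.3389.
The Pigouvian subsidy equals MEB at Q*: 5.77 + 1.00×2.3389 = 8.1089.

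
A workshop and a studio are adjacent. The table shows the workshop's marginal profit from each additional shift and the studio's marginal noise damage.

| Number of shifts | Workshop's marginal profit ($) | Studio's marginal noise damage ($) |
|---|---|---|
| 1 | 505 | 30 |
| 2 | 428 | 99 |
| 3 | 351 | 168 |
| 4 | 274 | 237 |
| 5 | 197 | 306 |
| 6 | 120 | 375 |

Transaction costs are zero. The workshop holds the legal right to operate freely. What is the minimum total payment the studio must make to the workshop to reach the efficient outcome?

$317

Left alone the workshop would choose level 6 (marginal profit stays positive).
Efficient level: k* = 4 (marginal profit ≥ marginal noise damage through 4).
The studio must at least cover the workshop's forgone profit from cutting 6→4: 197 + 120 = 317.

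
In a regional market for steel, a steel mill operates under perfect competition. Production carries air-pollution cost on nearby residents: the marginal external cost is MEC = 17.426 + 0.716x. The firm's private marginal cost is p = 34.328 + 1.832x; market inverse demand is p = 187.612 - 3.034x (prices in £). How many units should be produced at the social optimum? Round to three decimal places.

Social marginal cost = private MC + MEC = 51.754 + 2.548x.
Set SMC = demand: 51.754 + 2.548x = 187.612 - 3.034x → x* = 24.3386.

x* = 24.339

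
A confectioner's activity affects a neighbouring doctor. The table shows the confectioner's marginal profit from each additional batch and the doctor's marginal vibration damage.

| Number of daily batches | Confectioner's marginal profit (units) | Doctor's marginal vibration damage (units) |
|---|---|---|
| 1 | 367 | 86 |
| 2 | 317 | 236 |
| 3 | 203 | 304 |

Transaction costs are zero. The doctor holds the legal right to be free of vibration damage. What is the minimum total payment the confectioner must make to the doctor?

322

Efficient level: marginal profit ≥ marginal vibration damage through level 2, so k* = 2.
With the doctor holding the right, the confectioner must at least compensate total damage at k*: 86 + 236 = 322.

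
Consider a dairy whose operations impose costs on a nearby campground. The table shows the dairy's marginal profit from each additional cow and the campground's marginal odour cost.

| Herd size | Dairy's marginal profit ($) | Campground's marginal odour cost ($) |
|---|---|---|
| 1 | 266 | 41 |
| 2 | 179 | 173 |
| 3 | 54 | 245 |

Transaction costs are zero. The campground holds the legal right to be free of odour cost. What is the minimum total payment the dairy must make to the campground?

Efficient level: marginal profit ≥ marginal odour cost through level 2, so k* = 2.
With the campground holding the right, the dairy must at least compensate total damage at k*: 41 + 173 = 214.

$214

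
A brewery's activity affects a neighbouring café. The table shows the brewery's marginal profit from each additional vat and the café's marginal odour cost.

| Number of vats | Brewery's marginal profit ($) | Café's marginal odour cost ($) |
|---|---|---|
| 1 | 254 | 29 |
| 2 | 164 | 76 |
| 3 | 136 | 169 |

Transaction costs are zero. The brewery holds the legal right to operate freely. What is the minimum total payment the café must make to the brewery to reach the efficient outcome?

$136

Left alone the brewery would choose level 3 (marginal profit stays positive).
Efficient level: k* = 2 (marginal profit ≥ marginal odour cost through 2).
The café must at least cover the brewery's forgone profit from cutting 3→2: 136 = 136.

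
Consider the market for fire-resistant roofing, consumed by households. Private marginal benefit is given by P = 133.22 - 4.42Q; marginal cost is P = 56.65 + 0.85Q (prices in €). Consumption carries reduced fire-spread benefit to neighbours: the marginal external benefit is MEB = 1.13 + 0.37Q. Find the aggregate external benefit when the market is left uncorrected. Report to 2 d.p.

Market equilibrium (private): 56.65 + 0.85Q = 133.22 - 4.42Q → Q_m = 14.5294.
Total external benefit = ∫₀^{Q_m} (1.13 + 0.37Q) dQ = 1.13×14.5294 + ½×0.37×14.5294² = 55.4724.

€55.47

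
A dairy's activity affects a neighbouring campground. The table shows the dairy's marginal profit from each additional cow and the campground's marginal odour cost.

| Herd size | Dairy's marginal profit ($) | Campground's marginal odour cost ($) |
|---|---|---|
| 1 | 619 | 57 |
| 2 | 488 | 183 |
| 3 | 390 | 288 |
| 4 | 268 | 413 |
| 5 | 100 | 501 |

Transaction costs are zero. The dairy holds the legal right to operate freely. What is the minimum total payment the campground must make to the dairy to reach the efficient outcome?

Left alone the dairy would choose level 5 (marginal profit stays positive).
Efficient level: k* = 3 (marginal profit ≥ marginal odour cost through 3).
The campground must at least cover the dairy's forgone profit from cutting 5→3: 268 + 100 = 368.

$368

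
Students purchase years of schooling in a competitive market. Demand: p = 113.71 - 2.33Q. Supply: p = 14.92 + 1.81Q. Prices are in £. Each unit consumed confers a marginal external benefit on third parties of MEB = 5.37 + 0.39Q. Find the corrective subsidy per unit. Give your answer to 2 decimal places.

Social marginal benefit = demand + MEB = 119.08 - 1.94Q.
Set SMB = MC: 119.08 - 1.94Q = 14.92 + 1.81Q → Q* = 27.7760.
The Pigouvian subsidy equals MEB at Q*: 5.37 + 0.39×27.7760 = 16.2026.

subsidy = £16.20 per unit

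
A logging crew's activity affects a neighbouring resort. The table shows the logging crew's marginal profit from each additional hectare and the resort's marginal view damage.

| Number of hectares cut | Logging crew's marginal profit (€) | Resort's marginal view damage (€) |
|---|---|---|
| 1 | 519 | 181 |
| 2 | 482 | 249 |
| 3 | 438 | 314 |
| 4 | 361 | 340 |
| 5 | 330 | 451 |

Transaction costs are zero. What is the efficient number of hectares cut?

Bargaining reaches the level where marginal profit last exceeds marginal view damage.
That holds through level 4 (361 ≥ 340) but not at 5 (330 < 451).

4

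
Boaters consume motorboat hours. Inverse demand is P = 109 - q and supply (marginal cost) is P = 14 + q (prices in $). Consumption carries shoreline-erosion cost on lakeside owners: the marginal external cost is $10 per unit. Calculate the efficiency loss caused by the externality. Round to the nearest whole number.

Market equilibrium (private): 14 + q = 109 - q → q_m = 47.5000.
Social marginal benefit = demand − MEC = 99 - q.
Set SMB = MC: 99 - q = 14 + q → q* = 42.5000.
Between q* and q_m the wedge MC − SMB runs linearly from 0 to MEC(q_m), so the loss is a triangle.
DWL = ½ × 5.0000 × 10.0000 = 25.0000.

DWL = $25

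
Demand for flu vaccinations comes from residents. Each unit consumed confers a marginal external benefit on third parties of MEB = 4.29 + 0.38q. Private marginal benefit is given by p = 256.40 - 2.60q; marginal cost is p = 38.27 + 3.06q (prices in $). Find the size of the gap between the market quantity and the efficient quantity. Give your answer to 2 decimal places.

3.59 units

Market equilibrium (private): 38.27 + 3.06q = 256.40 - 2.60q → q_m = 38.5389.
Social marginal benefit = demand + MEB = 260.69 - 2.22q.
Set SMB = MC: 260.69 - 2.22q = 38.27 + 3.06q → q* = 42.1250.
Gap = |38.5389 − 42.1250| = 3.5861.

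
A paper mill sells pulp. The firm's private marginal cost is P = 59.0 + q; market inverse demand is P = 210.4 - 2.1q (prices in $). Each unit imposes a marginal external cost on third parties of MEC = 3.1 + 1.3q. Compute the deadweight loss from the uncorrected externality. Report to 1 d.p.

DWL = $503.9

Market equilibrium (private): 59.0 + q = 210.4 - 2.1q → q_m = 48.8387.
Social marginal cost = private MC + MEC = 62.1 + 2.3q.
Set SMC = demand: 62.1 + 2.3q = 210.4 - 2.1q → q* = 33.7045.
Between q* and q_m the wedge SMC − demand runs linearly from 0 to MEC(q_m), so the loss is a triangle.
DWL = ½ × 15.1342 × 66.5903 = 503.8955.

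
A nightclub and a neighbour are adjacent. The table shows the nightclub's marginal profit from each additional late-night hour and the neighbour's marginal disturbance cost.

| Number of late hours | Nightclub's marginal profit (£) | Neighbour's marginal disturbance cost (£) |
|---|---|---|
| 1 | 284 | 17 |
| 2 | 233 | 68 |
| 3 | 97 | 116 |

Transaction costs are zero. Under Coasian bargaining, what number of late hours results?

Bargaining reaches the level where marginal profit last exceeds marginal disturbance cost.
That holds through level 2 (233 ≥ 68) but not at 3 (97 < 116).

2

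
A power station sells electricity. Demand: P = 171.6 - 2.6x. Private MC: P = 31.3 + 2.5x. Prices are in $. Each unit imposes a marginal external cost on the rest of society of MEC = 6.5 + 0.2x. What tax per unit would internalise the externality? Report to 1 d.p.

tax = $11.5 per unit

Social marginal cost = private MC + MEC = 37.8 + 2.7x.
Set SMC = demand: 37.8 + 2.7x = 171.6 - 2.6x → x* = 25.2453.
The Pigouvian tax equals MEC at x*: 6.5 + 0.2×25.2453 = 11.5491.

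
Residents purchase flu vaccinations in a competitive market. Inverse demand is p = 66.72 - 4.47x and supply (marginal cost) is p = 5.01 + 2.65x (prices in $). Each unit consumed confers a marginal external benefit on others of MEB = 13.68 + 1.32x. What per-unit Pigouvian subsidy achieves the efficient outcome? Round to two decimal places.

Social marginal benefit = demand + MEB = 80.40 - 3.15x.
Set SMB = MC: 80.40 - 3.15x = 5.01 + 2.65x → x* = 12.9983.
The Pigouvian subsidy equals MEB at x*: 13.68 + 1.32×12.9983 = 30.8378.

subsidy = $30.84 per unit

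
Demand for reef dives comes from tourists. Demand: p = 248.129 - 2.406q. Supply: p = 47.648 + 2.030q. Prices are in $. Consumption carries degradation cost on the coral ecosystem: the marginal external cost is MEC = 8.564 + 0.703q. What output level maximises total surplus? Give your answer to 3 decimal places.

q* = 37.345

Social marginal benefit = demand − MEC = 239.565 - 3.109q.
Set SMB = MC: 239.565 - 3.109q = 47.648 + 2.030q → q* = 37.3452.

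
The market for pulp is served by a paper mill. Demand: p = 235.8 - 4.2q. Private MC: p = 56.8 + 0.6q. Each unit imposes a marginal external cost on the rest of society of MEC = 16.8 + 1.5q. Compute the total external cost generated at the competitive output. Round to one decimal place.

Market equilibrium (private): 56.8 + 0.6q = 235.8 - 4.2q → q_m = 37.2917.
Total external cost = ∫₀^{q_m} (16.8 + 1.5q) dq = 16.8×37.2917 + ½×1.5×37.2917² = 1669.5037.

1669.5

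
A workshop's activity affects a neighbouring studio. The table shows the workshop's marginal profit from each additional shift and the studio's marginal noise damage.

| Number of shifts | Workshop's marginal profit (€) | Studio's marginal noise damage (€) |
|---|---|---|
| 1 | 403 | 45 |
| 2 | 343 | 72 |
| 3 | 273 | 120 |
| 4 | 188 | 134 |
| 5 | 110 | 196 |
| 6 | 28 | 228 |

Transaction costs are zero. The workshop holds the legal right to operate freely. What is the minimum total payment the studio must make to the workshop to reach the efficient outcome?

€138

Left alone the workshop would choose level 6 (marginal profit stays positive).
Efficient level: k* = 4 (marginal profit ≥ marginal noise damage through 4).
The studio must at least cover the workshop's forgone profit from cutting 6→4: 110 + 28 = 138.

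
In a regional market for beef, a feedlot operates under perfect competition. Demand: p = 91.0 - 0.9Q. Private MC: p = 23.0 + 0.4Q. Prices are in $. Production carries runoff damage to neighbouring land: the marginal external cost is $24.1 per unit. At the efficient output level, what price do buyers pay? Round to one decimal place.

P = $60.6

Social marginal cost = private MC + MEC = 47.1 + 0.4Q.
Set SMC = demand: 47.1 + 0.4Q = 91.0 - 0.9Q → Q* = 33.7692.
Consumer price on the demand curve at Q*: 91.0 − 0.9×33.7692 = 60.6077.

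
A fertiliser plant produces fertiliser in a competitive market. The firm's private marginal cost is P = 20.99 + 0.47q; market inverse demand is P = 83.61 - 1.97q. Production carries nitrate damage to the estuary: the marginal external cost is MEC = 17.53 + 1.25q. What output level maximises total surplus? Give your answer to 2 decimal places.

q* = 12.22

Social marginal cost = private MC + MEC = 38.52 + 1.72q.
Set SMC = demand: 38.52 + 1.72q = 83.61 - 1.97q → q* = 12.2195.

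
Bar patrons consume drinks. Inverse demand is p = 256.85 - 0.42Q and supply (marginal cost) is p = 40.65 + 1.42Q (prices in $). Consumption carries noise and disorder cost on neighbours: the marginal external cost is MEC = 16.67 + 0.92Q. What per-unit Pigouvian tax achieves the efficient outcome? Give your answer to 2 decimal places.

tax = $83.18 per unit

Social marginal benefit = demand − MEC = 240.18 - 1.34Q.
Set SMB = MC: 240.18 - 1.34Q = 40.65 + 1.42Q → Q* = 72.2935.
The Pigouvian tax equals MEC at Q*: 16.67 + 0.92×72.2935 = 83.1800.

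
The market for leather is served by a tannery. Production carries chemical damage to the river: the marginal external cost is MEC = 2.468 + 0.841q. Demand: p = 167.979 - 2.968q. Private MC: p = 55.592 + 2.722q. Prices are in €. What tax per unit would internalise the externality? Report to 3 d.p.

tax = €16.622 per unit

Social marginal cost = private MC + MEC = 58.060 + 3.563q.
Set SMC = demand: 58.060 + 3.563q = 167.979 - 2.968q → q* = 16.8303.
The Pigouvian tax equals MEC at q*: 2.468 + 0.841×16.8303 = 16.6223.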